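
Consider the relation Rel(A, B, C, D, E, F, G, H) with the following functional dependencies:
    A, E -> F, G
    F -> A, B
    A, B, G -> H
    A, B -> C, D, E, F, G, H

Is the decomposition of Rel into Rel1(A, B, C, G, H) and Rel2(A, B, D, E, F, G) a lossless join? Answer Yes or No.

Yes

Common attributes: {A, B, G}; their closure is {A, B, C, D, E, F, G, H}.
Rel1 is contained in that closure, so Rel1 ∩ Rel2 -> Rel1 holds and the join is lossless.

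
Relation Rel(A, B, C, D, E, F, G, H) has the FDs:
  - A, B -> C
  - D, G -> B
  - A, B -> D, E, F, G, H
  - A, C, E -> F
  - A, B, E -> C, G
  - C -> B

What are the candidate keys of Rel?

{A, B}, {A, C}, {A, D, G}

No FD produces {A}, so it must be in every candidate key.
{A, B}⁺ = {A, B, C, D, E, F, G, H}, which is every attribute, so {A, B} is a candidate key.
{A, C}⁺ = {A, B, C, D, E, F, G, H}, which is every attribute, so {A, C} is a candidate key.
{A, D, G}⁺ = {A, B, C, D, E, F, G, H}, which is every attribute, so {A, D, G} is a candidate key.
Any other superkey properly contains one of these, so there are no further candidate keys.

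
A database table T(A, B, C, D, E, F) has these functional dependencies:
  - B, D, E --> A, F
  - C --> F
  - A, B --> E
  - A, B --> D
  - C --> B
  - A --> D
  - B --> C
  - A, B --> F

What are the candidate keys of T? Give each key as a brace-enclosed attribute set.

{A, B}, {A, C}, {B, D, E}, {C, D, E}

{A, B} is a candidate key since {A, B}⁺ = {A, B, C, D, E, F} covers every attribute.
{A, C} is a candidate key since {A, C}⁺ = {A, B, C, D, E, F} covers every attribute.
{B, D, E} is a candidate key since {B, D, E}⁺ = {A, B, C, D, E, F} covers every attribute.
{C, D, E} is a candidate key since {C, D, E}⁺ = {A, B, C, D, E, F} covers every attribute.
These are minimal and exhaustive — every other superkey contains one of them.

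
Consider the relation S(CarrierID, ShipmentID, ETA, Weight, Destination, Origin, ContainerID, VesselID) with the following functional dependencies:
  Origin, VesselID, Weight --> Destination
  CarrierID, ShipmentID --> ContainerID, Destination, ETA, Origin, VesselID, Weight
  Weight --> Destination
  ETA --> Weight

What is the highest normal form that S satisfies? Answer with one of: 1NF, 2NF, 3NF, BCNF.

Candidate key: {CarrierID, ShipmentID}. Prime attributes: {CarrierID, ShipmentID}.
Origin, VesselID, Weight --> Destination breaks BCNF: {Origin, VesselID, Weight}⁺ = {Destination, Origin, VesselID, Weight}, so {Origin, VesselID, Weight} is not a superkey.
Origin, VesselID, Weight --> Destination determines the non-prime attribute {Destination} from a non-superkey — 3NF is violated.
No non-prime attribute depends on a proper subset of any candidate key, so 2NF holds.

2NF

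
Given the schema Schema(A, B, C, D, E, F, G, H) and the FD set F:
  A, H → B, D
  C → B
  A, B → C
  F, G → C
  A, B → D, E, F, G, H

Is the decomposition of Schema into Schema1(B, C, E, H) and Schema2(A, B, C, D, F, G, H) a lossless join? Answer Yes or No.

The shared attributes are {B, C, H} and {B, C, H}⁺ = {B, C, H}.
Neither Schema1 nor Schema2 is contained in that closure, so the decomposition is lossy.

No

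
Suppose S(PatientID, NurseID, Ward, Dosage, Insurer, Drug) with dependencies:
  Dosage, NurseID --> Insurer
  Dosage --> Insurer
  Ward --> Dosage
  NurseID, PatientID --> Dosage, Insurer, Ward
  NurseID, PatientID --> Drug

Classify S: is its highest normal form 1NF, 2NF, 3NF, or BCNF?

Candidate key: {NurseID, PatientID}. Prime attributes: {NurseID, PatientID}.
Dosage, NurseID --> Insurer breaks BCNF: {Dosage, NurseID}⁺ = {Dosage, Insurer, NurseID}, so {Dosage, NurseID} is not a superkey.
Because {Insurer} is non-prime and the left side of Dosage, NurseID --> Insurer is not a superkey, the relation is not in 3NF.
Checking every proper subset of each key, none determines a non-prime attribute — 2NF is satisfied.

2NF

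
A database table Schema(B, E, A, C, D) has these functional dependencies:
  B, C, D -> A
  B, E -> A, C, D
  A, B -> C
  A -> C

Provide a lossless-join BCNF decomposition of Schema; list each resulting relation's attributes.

Candidate key of the original relation: {B, E}.
Within {A, B, C, D, E}: {B, C, D}⁺ ∩ {A, B, C, D, E} = {A, B, C, D}, not the whole set, so B, C, D -> A violates BCNF; decompose into {A, B, C, D} and {B, C, D, E}.
Within {A, B, C, D}: {A, B}⁺ ∩ {A, B, C, D} = {A, B, C}, not the whole set, so A, B -> C violates BCNF; decompose into {A, B, C} and {A, B, D}.
Within {A, B, C}: {A}⁺ ∩ {A, B, C} = {A, C}, not the whole set, so A -> C violates BCNF; decompose into {A, C} and {A, B}.
{A, C}: every determinant is a superkey — BCNF.
{A, B}: every determinant is a superkey — BCNF.
{A, B, D}: every determinant is a superkey — BCNF.
{B, C, D, E}: every determinant is a superkey — BCNF.

{A, B, D}; {A, C}; {B, C, D, E}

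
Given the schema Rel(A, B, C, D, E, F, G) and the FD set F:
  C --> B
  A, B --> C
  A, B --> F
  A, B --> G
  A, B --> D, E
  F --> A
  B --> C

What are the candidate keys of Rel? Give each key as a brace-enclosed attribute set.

{A, B}, {A, C}, {B, F}, {C, F}

{A, B}⁺ = {A, B, C, D, E, F, G} — all of the relation — so {A, B} is a candidate key.
{A, C}⁺ = {A, B, C, D, E, F, G} — all of the relation — so {A, C} is a candidate key.
{B, F}⁺ = {A, B, C, D, E, F, G} — all of the relation — so {B, F} is a candidate key.
{C, F}⁺ = {A, B, C, D, E, F, G} — all of the relation — so {C, F} is a candidate key.
Any other superkey properly contains one of these, so there are no further candidate keys.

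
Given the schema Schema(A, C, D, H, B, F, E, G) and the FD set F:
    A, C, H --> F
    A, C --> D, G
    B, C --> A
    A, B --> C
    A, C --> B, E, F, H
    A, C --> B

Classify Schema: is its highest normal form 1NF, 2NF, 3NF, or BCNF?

Candidate keys: {A, B}, {A, C}, {B, C}. Prime attributes: {A, B, C}.
The left-hand side of every FD is a superkey, so BCNF is satisfied.

BCNF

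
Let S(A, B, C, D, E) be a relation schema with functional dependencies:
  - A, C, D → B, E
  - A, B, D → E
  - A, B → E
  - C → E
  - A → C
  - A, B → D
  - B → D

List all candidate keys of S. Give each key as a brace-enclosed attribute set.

{A, B}, {A, D}

No FD produces {A}, so it must be in every candidate key.
Closure of {A, B} is {A, B, C, D, E}, the whole schema; {A, B} is a candidate key.
Closure of {A, D} is {A, B, C, D, E}, the whole schema; {A, D} is a candidate key.
These are minimal and exhaustive — every other superkey contains one of them.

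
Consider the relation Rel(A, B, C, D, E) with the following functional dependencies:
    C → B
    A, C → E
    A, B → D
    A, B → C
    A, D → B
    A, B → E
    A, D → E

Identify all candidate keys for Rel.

{A} never appears on the right of any FD, so every key must include it.
{A, B} is a candidate key since {A, B}⁺ = {A, B, C, D, E} covers every attribute.
{A, C} is a candidate key since {A, C}⁺ = {A, B, C, D, E} covers every attribute.
{A, D} is a candidate key since {A, D}⁺ = {A, B, C, D, E} covers every attribute.
No proper subset of any of these is a key, and no other minimal superkey exists.

{A, B}, {A, C}, {A, D}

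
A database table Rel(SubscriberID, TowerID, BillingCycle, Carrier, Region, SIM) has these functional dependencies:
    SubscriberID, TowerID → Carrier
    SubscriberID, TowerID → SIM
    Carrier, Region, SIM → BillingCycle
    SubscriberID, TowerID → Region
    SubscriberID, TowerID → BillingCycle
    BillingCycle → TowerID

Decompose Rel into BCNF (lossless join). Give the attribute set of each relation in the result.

{BillingCycle, Carrier, Region, SIM}; {BillingCycle, TowerID}; {Carrier, Region, SIM, SubscriberID}

Candidate keys of the original relation: {BillingCycle, SubscriberID}, {Carrier, Region, SIM, SubscriberID}, {SubscriberID, TowerID}.
Within {BillingCycle, Carrier, Region, SIM, SubscriberID, TowerID}: {Carrier, Region, SIM}⁺ ∩ {BillingCycle, Carrier, Region, SIM, SubscriberID, TowerID} = {BillingCycle, Carrier, Region, SIM, TowerID}, not the whole set, so Carrier, Region, SIM → BillingCycle, TowerID violates BCNF; decompose into {BillingCycle, Carrier, Region, SIM, TowerID} and {Carrier, Region, SIM, SubscriberID}.
Within {BillingCycle, Carrier, Region, SIM, TowerID}: {BillingCycle}⁺ ∩ {BillingCycle, Carrier, Region, SIM, TowerID} = {BillingCycle, TowerID}, not the whole set, so BillingCycle → TowerID violates BCNF; decompose into {BillingCycle, TowerID} and {BillingCycle, Carrier, Region, SIM}.
{BillingCycle, TowerID}: every determinant is a superkey — BCNF.
{BillingCycle, Carrier, Region, SIM}: every determinant is a superkey — BCNF.
{Carrier, Region, SIM, SubscriberID}: every determinant is a superkey — BCNF.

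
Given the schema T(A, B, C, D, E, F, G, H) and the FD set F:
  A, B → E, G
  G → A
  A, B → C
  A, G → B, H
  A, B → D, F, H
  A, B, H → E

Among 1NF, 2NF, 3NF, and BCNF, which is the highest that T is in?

Candidate keys: {A, B}, {G}. Prime attributes: {A, B, G}.
Each dependency's left side is a superkey — BCNF holds.

BCNF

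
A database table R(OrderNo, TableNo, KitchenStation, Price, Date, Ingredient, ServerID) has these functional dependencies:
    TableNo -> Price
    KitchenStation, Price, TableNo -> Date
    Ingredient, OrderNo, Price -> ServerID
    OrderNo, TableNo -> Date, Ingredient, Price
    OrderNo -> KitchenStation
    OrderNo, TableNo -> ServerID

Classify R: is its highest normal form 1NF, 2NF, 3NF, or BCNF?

1NF

Candidate key: {OrderNo, TableNo}. Prime attributes: {OrderNo, TableNo}.
For TableNo -> Price we have {TableNo}⁺ = {Price, TableNo}; {TableNo} is not a superkey, so BCNF fails.
TableNo -> Price has non-prime {Price} on the right and a non-superkey on the left, so 3NF fails.
Since {OrderNo} ⊂ {OrderNo, TableNo} and {OrderNo}⁺ ⊇ {KitchenStation} with {KitchenStation} non-prime, there is a partial dependency; 2NF fails.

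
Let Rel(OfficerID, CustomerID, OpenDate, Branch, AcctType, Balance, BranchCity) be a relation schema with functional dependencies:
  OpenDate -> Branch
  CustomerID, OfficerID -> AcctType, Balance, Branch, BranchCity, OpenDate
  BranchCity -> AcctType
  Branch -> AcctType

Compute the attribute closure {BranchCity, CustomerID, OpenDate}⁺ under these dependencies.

{AcctType, Branch, BranchCity, CustomerID, OpenDate}

Start with {BranchCity, CustomerID, OpenDate}.
OpenDate -> Branch applies; add {Branch} → now {Branch, BranchCity, CustomerID, OpenDate}.
BranchCity -> AcctType applies; add {AcctType} → now {AcctType, Branch, BranchCity, CustomerID, OpenDate}.
No further FD applies.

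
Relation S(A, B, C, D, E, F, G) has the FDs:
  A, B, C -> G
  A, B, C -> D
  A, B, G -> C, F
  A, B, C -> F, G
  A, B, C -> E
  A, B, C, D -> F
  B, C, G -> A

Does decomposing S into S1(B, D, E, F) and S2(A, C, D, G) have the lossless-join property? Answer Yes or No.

S1 ∩ S2 = {D}; its closure under F is {D}.
Neither S1 nor S2 is contained in that closure, so the decomposition is lossy.

No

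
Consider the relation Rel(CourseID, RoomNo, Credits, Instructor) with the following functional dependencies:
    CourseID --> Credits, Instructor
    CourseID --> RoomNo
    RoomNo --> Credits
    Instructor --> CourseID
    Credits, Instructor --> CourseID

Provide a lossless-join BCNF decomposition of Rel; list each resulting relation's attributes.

{CourseID, Instructor, RoomNo}; {Credits, RoomNo}

Candidate keys of the original relation: {CourseID}, {Instructor}.
In {CourseID, Credits, Instructor, RoomNo}, {RoomNo} is not a superkey ({RoomNo}⁺ restricted to this set is {Credits, RoomNo}), so split on RoomNo --> Credits into {Credits, RoomNo} and {CourseID, Instructor, RoomNo}.
{Credits, RoomNo} has no BCNF violation.
{CourseID, Instructor, RoomNo} has no BCNF violation.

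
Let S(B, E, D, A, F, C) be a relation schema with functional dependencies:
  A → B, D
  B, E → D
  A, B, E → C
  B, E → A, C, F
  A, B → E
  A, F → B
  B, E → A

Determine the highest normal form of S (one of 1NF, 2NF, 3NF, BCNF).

Candidate keys: {A}, {B, E}. Prime attributes: {A, B, E}.
Each dependency's left side is a superkey — BCNF holds.

BCNF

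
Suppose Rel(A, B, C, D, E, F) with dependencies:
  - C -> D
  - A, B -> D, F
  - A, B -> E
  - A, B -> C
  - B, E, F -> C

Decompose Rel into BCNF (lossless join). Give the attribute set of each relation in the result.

Candidate key of the original relation: {A, B}.
Within {A, B, C, D, E, F}: {C}⁺ ∩ {A, B, C, D, E, F} = {C, D}, not the whole set, so C -> D violates BCNF; decompose into {C, D} and {A, B, C, E, F}.
{C, D} is in BCNF.
Within {A, B, C, E, F}: {B, E, F}⁺ ∩ {A, B, C, E, F} = {B, C, E, F}, not the whole set, so B, E, F -> C violates BCNF; decompose into {B, C, E, F} and {A, B, E, F}.
{B, C, E, F} is in BCNF.
{A, B, E, F} is in BCNF.

{A, B, E, F}; {B, C, E, F}; {C, D}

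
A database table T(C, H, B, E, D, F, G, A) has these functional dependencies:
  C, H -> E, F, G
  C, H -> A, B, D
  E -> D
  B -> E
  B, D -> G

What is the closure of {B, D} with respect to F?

Start with {B, D}.
B -> E applies; add {E} → now {B, D, E}.
B, D -> G applies; add {G} → now {B, D, E, G}.
No further FD applies.

{B, D, E, G}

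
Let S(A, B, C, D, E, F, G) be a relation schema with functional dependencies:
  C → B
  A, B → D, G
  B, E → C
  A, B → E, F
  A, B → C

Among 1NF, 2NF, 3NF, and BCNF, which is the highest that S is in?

Candidate keys: {A, B}, {A, C}. Prime attributes: {A, B, C}.
C → B: {C}⁺ = {B, C}, which is not all of the attributes, so the left side is not a superkey — BCNF is violated.
Its right-hand attributes {B} are all prime, as are those of every other non-superkey FD — the relation is in 3NF.

3NF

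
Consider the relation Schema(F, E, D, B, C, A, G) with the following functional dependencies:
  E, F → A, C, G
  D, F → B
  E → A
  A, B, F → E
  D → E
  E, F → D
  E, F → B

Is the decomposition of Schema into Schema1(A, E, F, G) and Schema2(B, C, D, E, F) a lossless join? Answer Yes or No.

Yes

Schema1 ∩ Schema2 = {E, F}; its closure under F is {A, B, C, D, E, F, G}.
Schema1 is contained in that closure, so Schema1 ∩ Schema2 → Schema1 holds and the join is lossless.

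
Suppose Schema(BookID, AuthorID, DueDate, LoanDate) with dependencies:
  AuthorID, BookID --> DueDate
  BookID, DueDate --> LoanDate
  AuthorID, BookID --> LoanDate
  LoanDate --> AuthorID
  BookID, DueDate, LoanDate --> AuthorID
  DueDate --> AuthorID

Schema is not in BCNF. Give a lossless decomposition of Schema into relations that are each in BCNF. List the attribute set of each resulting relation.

Candidate keys of the original relation: {AuthorID, BookID}, {BookID, DueDate}, {BookID, LoanDate}.
In {AuthorID, BookID, DueDate, LoanDate}, {LoanDate} is not a superkey ({LoanDate}⁺ restricted to this set is {AuthorID, LoanDate}), so split on LoanDate --> AuthorID into {AuthorID, LoanDate} and {BookID, DueDate, LoanDate}.
{AuthorID, LoanDate}: every determinant is a superkey — BCNF.
{BookID, DueDate, LoanDate}: every determinant is a superkey — BCNF.

{AuthorID, LoanDate}; {BookID, DueDate, LoanDate}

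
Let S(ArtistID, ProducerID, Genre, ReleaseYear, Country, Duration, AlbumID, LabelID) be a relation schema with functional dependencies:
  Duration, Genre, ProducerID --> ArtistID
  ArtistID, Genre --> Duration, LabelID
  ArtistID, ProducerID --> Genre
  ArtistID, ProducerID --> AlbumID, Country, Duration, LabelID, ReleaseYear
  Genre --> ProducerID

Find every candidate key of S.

{ArtistID, Genre} is a candidate key since {ArtistID, Genre}⁺ = {AlbumID, ArtistID, Country, Duration, Genre, LabelID, ProducerID, ReleaseYear} covers every attribute.
{ArtistID, ProducerID} is a candidate key since {ArtistID, ProducerID}⁺ = {AlbumID, ArtistID, Country, Duration, Genre, LabelID, ProducerID, ReleaseYear} covers every attribute.
{Duration, Genre} is a candidate key since {Duration, Genre}⁺ = {AlbumID, ArtistID, Country, Duration, Genre, LabelID, ProducerID, ReleaseYear} covers every attribute.
These are minimal and exhaustive — every other superkey contains one of them.

{ArtistID, Genre}, {ArtistID, ProducerID}, {Duration, Genre}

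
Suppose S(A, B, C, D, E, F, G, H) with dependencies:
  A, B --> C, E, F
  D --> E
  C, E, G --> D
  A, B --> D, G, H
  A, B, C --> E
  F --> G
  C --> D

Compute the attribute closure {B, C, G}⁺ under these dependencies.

{B, C, D, E, G}

Start with {B, C, G}.
C --> D applies; add {D} → now {B, C, D, G}.
D --> E applies; add {E} → now {B, C, D, E, G}.
No further FD applies.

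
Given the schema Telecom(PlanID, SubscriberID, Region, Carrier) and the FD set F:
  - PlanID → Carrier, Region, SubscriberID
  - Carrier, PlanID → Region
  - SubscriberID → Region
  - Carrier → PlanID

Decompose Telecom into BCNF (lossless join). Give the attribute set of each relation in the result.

Candidate keys of the original relation: {Carrier}, {PlanID}.
In {Carrier, PlanID, Region, SubscriberID}, {SubscriberID} is not a superkey ({SubscriberID}⁺ restricted to this set is {Region, SubscriberID}), so split on SubscriberID → Region into {Region, SubscriberID} and {Carrier, PlanID, SubscriberID}.
{Region, SubscriberID} is in BCNF.
{Carrier, PlanID, SubscriberID} is in BCNF.

{Carrier, PlanID, SubscriberID}; {Region, SubscriberID}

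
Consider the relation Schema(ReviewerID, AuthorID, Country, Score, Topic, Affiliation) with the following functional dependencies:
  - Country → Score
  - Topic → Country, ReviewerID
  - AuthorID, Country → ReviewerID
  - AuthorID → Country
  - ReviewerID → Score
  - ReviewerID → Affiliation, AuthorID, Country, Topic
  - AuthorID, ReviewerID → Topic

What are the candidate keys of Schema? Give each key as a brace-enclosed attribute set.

{AuthorID} is a candidate key since {AuthorID}⁺ = {Affiliation, AuthorID, Country, ReviewerID, Score, Topic} covers every attribute.
{ReviewerID} is a candidate key since {ReviewerID}⁺ = {Affiliation, AuthorID, Country, ReviewerID, Score, Topic} covers every attribute.
{Topic} is a candidate key since {Topic}⁺ = {Affiliation, AuthorID, Country, ReviewerID, Score, Topic} covers every attribute.
These are minimal and exhaustive — every other superkey contains one of them.

{AuthorID}, {ReviewerID}, {Topic}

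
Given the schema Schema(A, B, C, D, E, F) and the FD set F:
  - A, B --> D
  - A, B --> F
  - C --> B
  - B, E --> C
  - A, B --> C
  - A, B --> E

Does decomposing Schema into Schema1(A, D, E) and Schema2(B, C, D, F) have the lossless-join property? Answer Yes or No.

The shared attributes are {D} and {D}⁺ = {D}.
Neither Schema1 nor Schema2 is contained in that closure, so the decomposition is lossy.

No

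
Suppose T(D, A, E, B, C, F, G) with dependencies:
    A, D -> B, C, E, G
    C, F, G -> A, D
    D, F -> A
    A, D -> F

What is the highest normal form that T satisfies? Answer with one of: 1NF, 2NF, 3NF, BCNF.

BCNF

Candidate keys: {A, D}, {C, F, G}, {D, F}. Prime attributes: {A, C, D, F, G}.
The left-hand side of every FD is a superkey, so BCNF is satisfied.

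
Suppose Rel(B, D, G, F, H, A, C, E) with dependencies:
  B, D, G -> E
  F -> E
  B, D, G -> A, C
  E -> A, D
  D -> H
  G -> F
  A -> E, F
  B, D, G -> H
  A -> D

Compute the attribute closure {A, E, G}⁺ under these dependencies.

Start with {A, E, G}.
E -> A, D applies; add {D} → now {A, D, E, G}.
D -> H applies; add {H} → now {A, D, E, G, H}.
G -> F applies; add {F} → now {A, D, E, F, G, H}.
No further FD applies.

{A, D, E, F, G, H}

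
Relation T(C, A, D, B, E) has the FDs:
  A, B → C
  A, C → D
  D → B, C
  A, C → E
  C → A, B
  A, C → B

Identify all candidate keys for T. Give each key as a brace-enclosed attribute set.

{C}⁺ = {A, B, C, D, E}, which is every attribute, so {C} is a candidate key.
{D}⁺ = {A, B, C, D, E}, which is every attribute, so {D} is a candidate key.
{A, B}⁺ = {A, B, C, D, E}, which is every attribute, so {A, B} is a candidate key.
No proper subset of any of these is a key, and no other minimal superkey exists.

{A, B}, {C}, {D}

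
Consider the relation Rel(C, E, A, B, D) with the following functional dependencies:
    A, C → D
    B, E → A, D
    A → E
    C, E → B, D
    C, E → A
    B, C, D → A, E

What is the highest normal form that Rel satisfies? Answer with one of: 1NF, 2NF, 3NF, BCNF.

3NF

Candidate keys: {A, C}, {B, C, D}, {C, E}. Prime attributes: {A, B, C, D, E}.
B, E → A, D breaks BCNF: {B, E}⁺ = {A, B, D, E}, so {B, E} is not a superkey.
Since {A, D} ⊆ prime attributes and every other non-superkey FD also has a prime right side, the schema is in 3NF.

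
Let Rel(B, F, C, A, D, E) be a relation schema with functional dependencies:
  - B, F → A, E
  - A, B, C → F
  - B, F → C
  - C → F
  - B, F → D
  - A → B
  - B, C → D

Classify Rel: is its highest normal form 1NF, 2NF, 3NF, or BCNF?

Candidate keys: {A, C}, {A, F}, {B, C}, {B, F}. Prime attributes: {A, B, C, F}.
C → F: {C}⁺ = {C, F}, which is not all of the attributes, so the left side is not a superkey — BCNF is violated.
Since {F} ⊆ prime attributes and every other non-superkey FD also has a prime right side, the schema is in 3NF.

3NF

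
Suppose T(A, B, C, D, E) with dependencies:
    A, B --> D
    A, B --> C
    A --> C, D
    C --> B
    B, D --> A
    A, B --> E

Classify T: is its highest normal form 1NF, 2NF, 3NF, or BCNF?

Candidate keys: {A}, {B, D}, {C, D}. Prime attributes: {A, B, C, D}.
C --> B: {C}⁺ = {B, C}, which is not all of the attributes, so the left side is not a superkey — BCNF is violated.
Its right-hand attributes {B} are all prime, as are those of every other non-superkey FD — the relation is in 3NF.

3NF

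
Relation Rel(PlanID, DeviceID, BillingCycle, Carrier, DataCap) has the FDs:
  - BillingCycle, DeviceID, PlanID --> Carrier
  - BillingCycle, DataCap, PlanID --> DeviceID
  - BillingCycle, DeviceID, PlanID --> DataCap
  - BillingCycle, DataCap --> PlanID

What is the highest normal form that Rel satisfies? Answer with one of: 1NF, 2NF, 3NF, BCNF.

BCNF

Candidate keys: {BillingCycle, DataCap}, {BillingCycle, DeviceID, PlanID}. Prime attributes: {BillingCycle, DataCap, DeviceID, PlanID}.
Each dependency's left side is a superkey — BCNF holds.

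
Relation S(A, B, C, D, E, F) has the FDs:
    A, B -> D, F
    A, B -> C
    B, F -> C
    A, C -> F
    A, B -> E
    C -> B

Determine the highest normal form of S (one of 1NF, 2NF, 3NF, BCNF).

3NF

Candidate keys: {A, B}, {A, C}. Prime attributes: {A, B, C}.
B, F -> C breaks BCNF: {B, F}⁺ = {B, C, F}, so {B, F} is not a superkey.
But every attribute on its right side ({C}) is prime, and the same holds for every other non-superkey FD, so 3NF still holds.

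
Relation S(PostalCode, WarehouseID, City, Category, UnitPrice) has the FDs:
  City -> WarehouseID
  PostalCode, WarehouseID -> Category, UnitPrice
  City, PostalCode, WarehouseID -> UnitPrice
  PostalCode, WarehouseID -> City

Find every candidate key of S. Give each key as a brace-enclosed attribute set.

{City, PostalCode}, {PostalCode, WarehouseID}

No FD produces {PostalCode}, so it must be in every candidate key.
Closure of {City, PostalCode} is {Category, City, PostalCode, UnitPrice, WarehouseID}, the whole schema; {City, PostalCode} is a candidate key.
Closure of {PostalCode, WarehouseID} is {Category, City, PostalCode, UnitPrice, WarehouseID}, the whole schema; {PostalCode, WarehouseID} is a candidate key.
These are minimal and exhaustive — every other superkey contains one of them.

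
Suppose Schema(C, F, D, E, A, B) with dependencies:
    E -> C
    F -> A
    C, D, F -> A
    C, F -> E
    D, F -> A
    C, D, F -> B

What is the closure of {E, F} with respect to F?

{A, C, E, F}

Start with {E, F}.
E -> C applies; add {C} → now {C, E, F}.
F -> A applies; add {A} → now {A, C, E, F}.
No further FD applies.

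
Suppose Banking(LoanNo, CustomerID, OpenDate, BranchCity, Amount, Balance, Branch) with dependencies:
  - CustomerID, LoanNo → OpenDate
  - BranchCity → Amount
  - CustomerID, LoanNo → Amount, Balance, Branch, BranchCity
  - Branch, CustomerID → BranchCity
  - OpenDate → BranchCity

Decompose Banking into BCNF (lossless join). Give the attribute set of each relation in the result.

{Amount, BranchCity}; {Balance, Branch, CustomerID, LoanNo, OpenDate}; {Branch, BranchCity, CustomerID}

Candidate key of the original relation: {CustomerID, LoanNo}.
{Amount, Balance, Branch, BranchCity, CustomerID, LoanNo, OpenDate}: {BranchCity} determines {Amount, BranchCity} here but is not a superkey — split on BranchCity → Amount, giving {Amount, BranchCity} and {Balance, Branch, BranchCity, CustomerID, LoanNo, OpenDate}.
{Amount, BranchCity}: every determinant is a superkey — BCNF.
{Balance, Branch, BranchCity, CustomerID, LoanNo, OpenDate}: {Branch, CustomerID} determines {Branch, BranchCity, CustomerID} here but is not a superkey — split on Branch, CustomerID → BranchCity, giving {Branch, BranchCity, CustomerID} and {Balance, Branch, CustomerID, LoanNo, OpenDate}.
{Branch, BranchCity, CustomerID}: every determinant is a superkey — BCNF.
{Balance, Branch, CustomerID, LoanNo, OpenDate}: every determinant is a superkey — BCNF.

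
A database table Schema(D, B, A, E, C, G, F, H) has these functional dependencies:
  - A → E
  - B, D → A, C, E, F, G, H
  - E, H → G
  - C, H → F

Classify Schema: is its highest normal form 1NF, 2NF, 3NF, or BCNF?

Candidate key: {B, D}. Prime attributes: {B, D}.
A → E breaks BCNF: {A}⁺ = {A, E}, so {A} is not a superkey.
Because {E} is non-prime and the left side of A → E is not a superkey, the relation is not in 3NF.
No non-prime attribute depends on a proper subset of any candidate key, so 2NF holds.

2NF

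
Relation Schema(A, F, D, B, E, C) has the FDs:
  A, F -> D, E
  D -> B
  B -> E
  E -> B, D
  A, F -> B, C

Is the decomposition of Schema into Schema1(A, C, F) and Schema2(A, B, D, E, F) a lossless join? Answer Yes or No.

Schema1 ∩ Schema2 = {A, F}; its closure under F is {A, B, C, D, E, F}.
This includes all of Schema1, so the common attributes are a superkey of Schema1 — the join is lossless.

Yes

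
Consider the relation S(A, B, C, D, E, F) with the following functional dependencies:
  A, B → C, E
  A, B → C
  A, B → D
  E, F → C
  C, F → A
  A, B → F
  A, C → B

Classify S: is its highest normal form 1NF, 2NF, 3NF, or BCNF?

Candidate keys: {A, B}, {A, C}, {C, F}, {E, F}. Prime attributes: {A, B, C, E, F}.
Every FD has a superkey on the left, so the relation is in BCNF.

BCNF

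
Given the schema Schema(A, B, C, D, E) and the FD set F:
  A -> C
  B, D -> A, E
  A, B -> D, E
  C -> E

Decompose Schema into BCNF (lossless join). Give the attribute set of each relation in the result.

Candidate keys of the original relation: {A, B}, {B, D}.
Within {A, B, C, D, E}: {A}⁺ ∩ {A, B, C, D, E} = {A, C, E}, not the whole set, so A -> C, E violates BCNF; decompose into {A, C, E} and {A, B, D}.
Within {A, C, E}: {C}⁺ ∩ {A, C, E} = {C, E}, not the whole set, so C -> E violates BCNF; decompose into {C, E} and {A, C}.
{C, E}: every determinant is a superkey — BCNF.
{A, C}: every determinant is a superkey — BCNF.
{A, B, D}: every determinant is a superkey — BCNF.

{A, B, D}; {A, C}; {C, E}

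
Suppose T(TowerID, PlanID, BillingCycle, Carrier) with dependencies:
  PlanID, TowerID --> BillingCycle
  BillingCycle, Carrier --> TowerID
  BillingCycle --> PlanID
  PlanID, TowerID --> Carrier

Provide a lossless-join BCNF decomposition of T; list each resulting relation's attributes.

{BillingCycle, Carrier, TowerID}; {BillingCycle, PlanID}

Candidate keys of the original relation: {BillingCycle, Carrier}, {BillingCycle, TowerID}, {PlanID, TowerID}.
In {BillingCycle, Carrier, PlanID, TowerID}, {BillingCycle} is not a superkey ({BillingCycle}⁺ restricted to this set is {BillingCycle, PlanID}), so split on BillingCycle --> PlanID into {BillingCycle, PlanID} and {BillingCycle, Carrier, TowerID}.
{BillingCycle, PlanID} has no BCNF violation.
{BillingCycle, Carrier, TowerID} has no BCNF violation.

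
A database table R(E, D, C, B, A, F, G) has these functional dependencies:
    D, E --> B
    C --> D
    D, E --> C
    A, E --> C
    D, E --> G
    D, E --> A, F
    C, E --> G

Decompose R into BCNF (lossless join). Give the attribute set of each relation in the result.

Candidate keys of the original relation: {A, E}, {C, E}, {D, E}.
{A, B, C, D, E, F, G}: {C} determines {C, D} here but is not a superkey — split on C --> D, giving {C, D} and {A, B, C, E, F, G}.
{C, D}: every determinant is a superkey — BCNF.
{A, B, C, E, F, G}: every determinant is a superkey — BCNF.

{A, B, C, E, F, G}; {C, D}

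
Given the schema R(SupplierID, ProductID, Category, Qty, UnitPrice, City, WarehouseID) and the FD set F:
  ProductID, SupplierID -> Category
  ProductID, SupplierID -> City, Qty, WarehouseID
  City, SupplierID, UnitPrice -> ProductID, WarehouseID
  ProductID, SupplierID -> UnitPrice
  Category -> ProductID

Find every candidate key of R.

{Category, SupplierID}, {City, SupplierID, UnitPrice}, {ProductID, SupplierID}

No FD produces {SupplierID}, so it must be in every candidate key.
{Category, SupplierID}⁺ = {Category, City, ProductID, Qty, SupplierID, UnitPrice, WarehouseID}, which is every attribute, so {Category, SupplierID} is a candidate key.
{ProductID, SupplierID}⁺ = {Category, City, ProductID, Qty, SupplierID, UnitPrice, WarehouseID}, which is every attribute, so {ProductID, SupplierID} is a candidate key.
{City, SupplierID, UnitPrice}⁺ = {Category, City, ProductID, Qty, SupplierID, UnitPrice, WarehouseID}, which is every attribute, so {City, SupplierID, UnitPrice} is a candidate key.
Any other superkey properly contains one of these, so there are no further candidate keys.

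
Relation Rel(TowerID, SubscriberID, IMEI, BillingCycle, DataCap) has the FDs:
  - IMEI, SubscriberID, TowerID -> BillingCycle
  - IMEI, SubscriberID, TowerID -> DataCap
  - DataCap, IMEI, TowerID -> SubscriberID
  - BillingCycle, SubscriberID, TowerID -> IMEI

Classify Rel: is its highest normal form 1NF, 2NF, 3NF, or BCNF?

Candidate keys: {BillingCycle, SubscriberID, TowerID}, {DataCap, IMEI, TowerID}, {IMEI, SubscriberID, TowerID}. Prime attributes: {BillingCycle, DataCap, IMEI, SubscriberID, TowerID}.
Every FD has a superkey on the left, so the relation is in BCNF.

BCNF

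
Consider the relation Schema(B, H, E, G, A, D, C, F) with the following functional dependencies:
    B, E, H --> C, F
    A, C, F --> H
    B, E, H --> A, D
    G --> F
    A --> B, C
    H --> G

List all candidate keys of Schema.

Attributes never on any right-hand side: {E} — every candidate key must contain it.
{A, E, F}⁺ = {A, B, C, D, E, F, G, H} — all of the relation — so {A, E, F} is a candidate key.
{A, E, G}⁺ = {A, B, C, D, E, F, G, H} — all of the relation — so {A, E, G} is a candidate key.
{A, E, H}⁺ = {A, B, C, D, E, F, G, H} — all of the relation — so {A, E, H} is a candidate key.
{B, E, H}⁺ = {A, B, C, D, E, F, G, H} — all of the relation — so {B, E, H} is a candidate key.
Any other superkey properly contains one of these, so there are no further candidate keys.

{A, E, F}, {A, E, G}, {A, E, H}, {B, E, H}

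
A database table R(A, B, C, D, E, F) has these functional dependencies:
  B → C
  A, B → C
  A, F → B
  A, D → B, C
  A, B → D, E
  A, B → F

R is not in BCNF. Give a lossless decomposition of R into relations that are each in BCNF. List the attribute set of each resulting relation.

{A, B, D, E, F}; {B, C}

Candidate keys of the original relation: {A, B}, {A, D}, {A, F}.
Within {A, B, C, D, E, F}: {B}⁺ ∩ {A, B, C, D, E, F} = {B, C}, not the whole set, so B → C violates BCNF; decompose into {B, C} and {A, B, D, E, F}.
{B, C} has no BCNF violation.
{A, B, D, E, F} has no BCNF violation.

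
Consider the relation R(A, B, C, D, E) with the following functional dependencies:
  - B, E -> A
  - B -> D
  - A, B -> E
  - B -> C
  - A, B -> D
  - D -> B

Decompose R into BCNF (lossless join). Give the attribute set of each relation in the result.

{A, B, E}; {B, C, D}

Candidate keys of the original relation: {A, B}, {A, D}, {B, E}, {D, E}.
In {A, B, C, D, E}, {B} is not a superkey ({B}⁺ restricted to this set is {B, C, D}), so split on B -> C, D into {B, C, D} and {A, B, E}.
{B, C, D}: every determinant is a superkey — BCNF.
{A, B, E}: every determinant is a superkey — BCNF.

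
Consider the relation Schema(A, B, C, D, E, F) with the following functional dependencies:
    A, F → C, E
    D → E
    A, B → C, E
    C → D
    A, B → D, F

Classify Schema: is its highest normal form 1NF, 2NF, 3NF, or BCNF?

2NF

Candidate key: {A, B}. Prime attributes: {A, B}.
A, F → C, E breaks BCNF: {A, F}⁺ = {A, C, D, E, F}, so {A, F} is not a superkey.
A, F → C, E has non-prime {C, E} on the right and a non-superkey on the left, so 3NF fails.
Checking every proper subset of each key, none determines a non-prime attribute — 2NF is satisfied.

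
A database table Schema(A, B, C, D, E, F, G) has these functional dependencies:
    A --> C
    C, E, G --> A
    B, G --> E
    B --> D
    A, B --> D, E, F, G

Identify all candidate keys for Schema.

{A, B}, {B, C, G}

Attributes never on any right-hand side: {B} — every candidate key must contain it.
{A, B}⁺ = {A, B, C, D, E, F, G}, which is every attribute, so {A, B} is a candidate key.
{B, C, G}⁺ = {A, B, C, D, E, F, G}, which is every attribute, so {B, C, G} is a candidate key.
These are minimal and exhaustive — every other superkey contains one of them.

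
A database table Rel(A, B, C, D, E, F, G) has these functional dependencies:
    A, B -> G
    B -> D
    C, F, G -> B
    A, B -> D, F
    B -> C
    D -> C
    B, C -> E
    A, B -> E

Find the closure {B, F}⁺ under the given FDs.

Start with {B, F}.
B -> D applies; add {D} → now {B, D, F}.
B -> C applies; add {C} → now {B, C, D, F}.
B, C -> E applies; add {E} → now {B, C, D, E, F}.
No further FD applies.

{B, C, D, E, F}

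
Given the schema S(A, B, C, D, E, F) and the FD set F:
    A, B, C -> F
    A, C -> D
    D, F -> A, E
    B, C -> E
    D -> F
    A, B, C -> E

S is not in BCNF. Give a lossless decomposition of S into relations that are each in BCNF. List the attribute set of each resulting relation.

Candidate keys of the original relation: {A, B, C}, {B, C, D}.
In {A, B, C, D, E, F}, {A, C} is not a superkey ({A, C}⁺ restricted to this set is {A, C, D, E, F}), so split on A, C -> D, E, F into {A, C, D, E, F} and {A, B, C}.
In {A, C, D, E, F}, {D, F} is not a superkey ({D, F}⁺ restricted to this set is {A, D, E, F}), so split on D, F -> A, E into {A, D, E, F} and {C, D, F}.
{A, D, E, F} is in BCNF.
In {C, D, F}, {D} is not a superkey ({D}⁺ restricted to this set is {D, F}), so split on D -> F into {D, F} and {C, D}.
{D, F} is in BCNF.
{C, D} is in BCNF.
{A, B, C} is in BCNF.

{A, B, C}; {A, D, E, F}; {C, D}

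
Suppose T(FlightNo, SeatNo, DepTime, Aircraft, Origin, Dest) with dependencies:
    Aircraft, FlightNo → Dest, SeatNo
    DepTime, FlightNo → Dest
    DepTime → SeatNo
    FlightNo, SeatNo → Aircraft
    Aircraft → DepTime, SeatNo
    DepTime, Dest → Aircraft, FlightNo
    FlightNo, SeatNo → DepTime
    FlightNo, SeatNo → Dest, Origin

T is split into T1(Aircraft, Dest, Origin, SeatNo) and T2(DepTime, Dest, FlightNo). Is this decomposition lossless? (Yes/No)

No

Common attributes: {Dest}; their closure is {Dest}.
T1 ⊄ {Dest} and T2 ⊄ {Dest}, so the split is lossy.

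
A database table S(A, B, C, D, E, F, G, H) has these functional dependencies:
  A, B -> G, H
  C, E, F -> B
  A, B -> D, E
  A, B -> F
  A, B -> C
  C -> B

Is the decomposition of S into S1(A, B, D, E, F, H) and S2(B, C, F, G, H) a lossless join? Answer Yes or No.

Common attributes: {B, F, H}; their closure is {B, F, H}.
The closure covers neither S1 nor S2 entirely; the join is not lossless.

No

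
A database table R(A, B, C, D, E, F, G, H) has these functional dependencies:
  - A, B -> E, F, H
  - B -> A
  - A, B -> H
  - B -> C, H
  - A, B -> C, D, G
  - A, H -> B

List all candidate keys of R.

{A, H}, {B}

Closure of {B} is {A, B, C, D, E, F, G, H}, the whole schema; {B} is a candidate key.
Closure of {A, H} is {A, B, C, D, E, F, G, H}, the whole schema; {A, H} is a candidate key.
Any other superkey properly contains one of these, so there are no further candidate keys.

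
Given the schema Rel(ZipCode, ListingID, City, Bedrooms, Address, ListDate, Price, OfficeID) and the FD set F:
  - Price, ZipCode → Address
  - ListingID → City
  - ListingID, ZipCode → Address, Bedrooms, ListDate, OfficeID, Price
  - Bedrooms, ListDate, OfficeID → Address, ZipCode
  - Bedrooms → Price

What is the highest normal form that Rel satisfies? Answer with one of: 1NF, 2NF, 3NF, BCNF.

Candidate keys: {Bedrooms, ListDate, ListingID, OfficeID}, {ListingID, ZipCode}. Prime attributes: {Bedrooms, ListDate, ListingID, OfficeID, ZipCode}.
For Price, ZipCode → Address we have {Price, ZipCode}⁺ = {Address, Price, ZipCode}; {Price, ZipCode} is not a superkey, so BCNF fails.
Because {Address} is non-prime and the left side of Price, ZipCode → Address is not a superkey, the relation is not in 3NF.
The proper key subset {ListingID} of {ListingID, ZipCode} determines non-prime {City}, so the relation is not even in 2NF.

1NF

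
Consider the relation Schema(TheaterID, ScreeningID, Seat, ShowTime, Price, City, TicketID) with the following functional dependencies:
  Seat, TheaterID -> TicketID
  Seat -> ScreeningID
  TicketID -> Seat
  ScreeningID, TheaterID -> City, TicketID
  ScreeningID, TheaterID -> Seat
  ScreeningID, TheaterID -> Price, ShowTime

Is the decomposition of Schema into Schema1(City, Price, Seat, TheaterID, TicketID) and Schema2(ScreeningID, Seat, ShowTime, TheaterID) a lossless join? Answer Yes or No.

Yes

Common attributes: {Seat, TheaterID}; their closure is {City, Price, ScreeningID, Seat, ShowTime, TheaterID, TicketID}.
Since Schema1 ⊆ {City, Price, ScreeningID, Seat, ShowTime, TheaterID, TicketID}, the intersection is a superkey of Schema1; the decomposition is lossless.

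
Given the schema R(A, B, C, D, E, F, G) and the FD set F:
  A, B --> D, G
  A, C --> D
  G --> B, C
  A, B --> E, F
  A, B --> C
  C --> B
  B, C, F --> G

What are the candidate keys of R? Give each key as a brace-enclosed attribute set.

{A} never appears on the right of any FD, so every key must include it.
{A, B} is a candidate key since {A, B}⁺ = {A, B, C, D, E, F, G} covers every attribute.
{A, C} is a candidate key since {A, C}⁺ = {A, B, C, D, E, F, G} covers every attribute.
{A, G} is a candidate key since {A, G}⁺ = {A, B, C, D, E, F, G} covers every attribute.
Any other superkey properly contains one of these, so there are no further candidate keys.

{A, B}, {A, C}, {A, G}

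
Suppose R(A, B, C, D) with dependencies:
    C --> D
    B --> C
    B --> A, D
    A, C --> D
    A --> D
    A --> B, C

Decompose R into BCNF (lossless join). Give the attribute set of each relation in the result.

{A, B, C}; {C, D}

Candidate keys of the original relation: {A}, {B}.
{A, B, C, D}: {C} determines {C, D} here but is not a superkey — split on C --> D, giving {C, D} and {A, B, C}.
{C, D} has no BCNF violation.
{A, B, C} has no BCNF violation.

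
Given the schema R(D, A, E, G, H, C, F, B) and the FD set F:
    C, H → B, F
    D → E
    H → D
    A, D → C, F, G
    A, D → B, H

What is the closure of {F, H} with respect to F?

Start with {F, H}.
H → D applies; add {D} → now {D, F, H}.
D → E applies; add {E} → now {D, E, F, H}.
No further FD applies.

{D, E, F, H}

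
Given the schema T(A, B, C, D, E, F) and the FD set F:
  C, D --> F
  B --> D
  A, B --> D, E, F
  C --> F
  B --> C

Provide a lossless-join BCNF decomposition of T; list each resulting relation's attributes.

{A, B, E}; {B, C, D}; {C, F}

Candidate key of the original relation: {A, B}.
{A, B, C, D, E, F}: {C, D} determines {C, D, F} here but is not a superkey — split on C, D --> F, giving {C, D, F} and {A, B, C, D, E}.
{C, D, F}: {C} determines {C, F} here but is not a superkey — split on C --> F, giving {C, F} and {C, D}.
{C, F}: every determinant is a superkey — BCNF.
{C, D}: every determinant is a superkey — BCNF.
{A, B, C, D, E}: {B} determines {B, C, D} here but is not a superkey — split on B --> C, D, giving {B, C, D} and {A, B, E}.
{B, C, D}: every determinant is a superkey — BCNF.
{A, B, E}: every determinant is a superkey — BCNF.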